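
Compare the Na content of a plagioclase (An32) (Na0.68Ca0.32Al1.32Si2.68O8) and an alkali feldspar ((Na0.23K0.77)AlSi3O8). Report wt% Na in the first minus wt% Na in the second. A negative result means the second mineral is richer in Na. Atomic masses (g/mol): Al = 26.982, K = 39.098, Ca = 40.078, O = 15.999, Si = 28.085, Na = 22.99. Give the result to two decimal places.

3.92 percentage points

First mineral: 15.633 g Na in 267.334 g formula = 5.85 wt% Na.
Second mineral: 5.288 g Na in 274.622 g formula = 1.93 wt% Na.
5.85% − 1.93% gives a difference of 3.92 percentage points.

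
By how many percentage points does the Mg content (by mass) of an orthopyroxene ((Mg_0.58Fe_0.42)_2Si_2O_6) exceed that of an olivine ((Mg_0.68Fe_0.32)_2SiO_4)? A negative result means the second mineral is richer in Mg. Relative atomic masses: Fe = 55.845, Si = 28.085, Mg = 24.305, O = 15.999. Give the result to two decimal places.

-8.14 percentage points

Mg in (Mg_0.58Fe_0.42)_2Si_2O_6: molar mass 227.268 g/mol; 1.16×24.305 = 28.194 g → 12.41 wt%.
Mg in (Mg_0.68Fe_0.32)_2SiO_4: molar mass 160.877 g/mol; 1.36×24.305 = 33.055 g → 20.55 wt%.
Difference = 12.41 − 20.55 = -8.14 percentage points.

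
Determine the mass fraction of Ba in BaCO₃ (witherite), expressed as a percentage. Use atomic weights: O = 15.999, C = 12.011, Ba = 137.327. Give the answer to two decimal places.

Molar mass of BaCO₃: 1×137.327 + 1×12.011 + 3×15.999 = 197.335 g/mol.
Mass of Ba per formula unit: 1 × 137.327 = 137.327 g.
Weight fraction Ba = 137.327 / 197.335 = 0.6959.

69.59 weight percent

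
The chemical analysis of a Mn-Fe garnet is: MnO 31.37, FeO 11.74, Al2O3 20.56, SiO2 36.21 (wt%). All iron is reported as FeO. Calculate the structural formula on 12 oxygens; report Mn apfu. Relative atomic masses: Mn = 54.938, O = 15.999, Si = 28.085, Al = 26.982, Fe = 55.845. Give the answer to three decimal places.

MnO: 31.37/70.937 = 0.44222 mol → 0.44222 mol Mn, 0.44222 mol O.
FeO: 11.74/71.844 = 0.16341 mol → 0.16341 mol Fe, 0.16341 mol O.
Al2O3: 20.56/101.961 = 0.20165 mol → 0.40330 mol Al, 0.60495 mol O.
SiO2: 36.21/60.083 = 0.60267 mol → 0.60267 mol Si, 1.20534 mol O.
Total oxygen = 2.41592 mol. Normalization factor = 12/2.41592 = 4.96705.
Mn per 12 O = 0.44222 × 4.96705 = 2.197.

2.197 Mn apfu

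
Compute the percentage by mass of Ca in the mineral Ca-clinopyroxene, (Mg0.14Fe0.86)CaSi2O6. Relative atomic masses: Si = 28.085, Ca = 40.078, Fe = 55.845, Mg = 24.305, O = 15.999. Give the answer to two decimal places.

16.45 mass %

Molar mass of (Mg0.14Fe0.86)CaSi2O6: 0.14*24.305 + 0.86*55.845 + 1*40.078 + 2*28.085 + 6*15.999 = 243.671 g/mol.
Mass of Ca per formula unit: 1 × 40.078 = 40.078 g.
Weight fraction Ca = 40.078 / 243.671 = 0.1645.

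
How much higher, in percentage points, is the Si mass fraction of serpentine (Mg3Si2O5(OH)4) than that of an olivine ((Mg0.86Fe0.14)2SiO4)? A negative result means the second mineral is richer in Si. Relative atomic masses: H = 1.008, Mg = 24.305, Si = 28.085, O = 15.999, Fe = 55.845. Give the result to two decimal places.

First mineral: 56.170 g Si in 277.108 g formula = 20.27 wt% Si.
Second mineral: 28.085 g Si in 149.522 g formula = 18.78 wt% Si.
20.27% − 18.78% gives a difference of 1.49 percentage points.

1.49 percentage points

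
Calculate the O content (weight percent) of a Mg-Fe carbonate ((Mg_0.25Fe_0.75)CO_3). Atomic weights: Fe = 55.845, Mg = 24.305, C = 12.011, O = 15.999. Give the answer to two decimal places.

M((Mg_0.25Fe_0.75)CO_3) = 107.968 g/mol.
O contributes 3 × 15.999 = 47.997 g per mole.
47.997/107.968 = 0.4445 → 44.45%.

44.45 weight percent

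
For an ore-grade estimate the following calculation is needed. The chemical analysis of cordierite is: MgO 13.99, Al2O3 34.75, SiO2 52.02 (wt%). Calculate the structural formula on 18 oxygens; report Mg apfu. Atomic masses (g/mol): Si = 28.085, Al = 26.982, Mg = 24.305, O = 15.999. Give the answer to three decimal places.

MgO: 13.99/40.304 = 0.34711 mol → 0.34711 mol Mg, 0.34711 mol O.
Al2O3: 34.75/101.961 = 0.34082 mol → 0.68164 mol Al, 1.02246 mol O.
SiO2: 52.02/60.083 = 0.86580 mol → 0.86580 mol Si, 1.73160 mol O.
Total oxygen = 3.10117 mol. Normalization factor = 18/3.10117 = 5.80426.
Mg per 18 O = 0.34711 × 5.80426 = 2.015.

2.015 Mg apfu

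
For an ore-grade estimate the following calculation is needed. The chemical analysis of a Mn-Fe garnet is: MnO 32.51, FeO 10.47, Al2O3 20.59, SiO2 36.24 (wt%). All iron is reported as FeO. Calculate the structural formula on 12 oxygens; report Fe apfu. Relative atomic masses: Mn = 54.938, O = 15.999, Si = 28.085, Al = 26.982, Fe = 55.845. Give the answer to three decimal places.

0.724 Fe apfu

32.51 wt% MnO ÷ 70.937 g/mol = 0.45829 mol, giving 0.45829 Mn and 0.45829 O.
10.47 wt% FeO ÷ 71.844 g/mol = 0.14573 mol, giving 0.14573 Fe and 0.14573 O.
20.59 wt% Al2O3 ÷ 101.961 g/mol = 0.20194 mol, giving 0.40388 Al and 0.60582 O.
36.24 wt% SiO2 ÷ 60.083 g/mol = 0.60317 mol, giving 0.60317 Si and 1.20634 O.
Oxygen sums to 2.41618; scaling by 12/2.41618 = 4.96652 puts the formula on 12 O.
Fe: 0.14573 × 4.96652 = 0.724 atoms per formula unit.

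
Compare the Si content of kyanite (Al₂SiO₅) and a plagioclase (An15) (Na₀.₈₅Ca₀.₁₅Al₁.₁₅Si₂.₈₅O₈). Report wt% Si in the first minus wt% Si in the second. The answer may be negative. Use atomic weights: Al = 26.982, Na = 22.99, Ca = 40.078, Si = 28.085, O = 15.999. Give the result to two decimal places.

-12.92 percentage points

First mineral: 28.085 g Si in 162.044 g formula = 17.33 wt% Si.
Second mineral: 80.042 g Si in 264.617 g formula = 30.25 wt% Si.
17.33% − 30.25% gives a difference of -12.92 percentage points.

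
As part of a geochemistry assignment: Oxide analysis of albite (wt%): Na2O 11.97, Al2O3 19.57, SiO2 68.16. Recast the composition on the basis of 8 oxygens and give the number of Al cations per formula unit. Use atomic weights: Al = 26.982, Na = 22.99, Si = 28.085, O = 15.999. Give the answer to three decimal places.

1.011 Al apfu

Na2O (M=61.979): mol = 0.19313; Na = 0.38626, O = 0.19313.
Al2O3 (M=101.961): mol = 0.19194; Al = 0.38388, O = 0.57582.
SiO2 (M=60.083): mol = 1.13443; Si = 1.13443, O = 2.26886.
ΣO = 3.03781; factor = 8/ΣO = 2.63348.
Al apfu = 0.38388 × 2.63348 = 1.011.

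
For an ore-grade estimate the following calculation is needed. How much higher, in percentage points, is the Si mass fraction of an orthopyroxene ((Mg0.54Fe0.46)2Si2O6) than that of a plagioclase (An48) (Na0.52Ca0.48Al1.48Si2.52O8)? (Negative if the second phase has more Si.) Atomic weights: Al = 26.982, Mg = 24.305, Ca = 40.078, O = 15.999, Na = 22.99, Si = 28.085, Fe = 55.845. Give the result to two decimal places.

-1.78 percentage points

M((Mg0.54Fe0.46)2Si2O6) = 229.791 g/mol, so wt% Si = 56.170/229.791 × 100 = 24.44%.
M(Na0.52Ca0.48Al1.48Si2.52O8) = 269.892 g/mol, so wt% Si = 70.774/269.892 × 100 = 26.22%.
24.44 − 26.22 = -1.78 pp.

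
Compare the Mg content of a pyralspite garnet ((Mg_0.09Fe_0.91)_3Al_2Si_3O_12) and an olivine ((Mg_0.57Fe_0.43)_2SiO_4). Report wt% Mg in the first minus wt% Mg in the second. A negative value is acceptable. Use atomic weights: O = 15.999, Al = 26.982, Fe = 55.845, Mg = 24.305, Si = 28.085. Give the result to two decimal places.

First mineral: 6.562 g Mg in 489.226 g formula = 1.34 wt% Mg.
Second mineral: 27.708 g Mg in 167.815 g formula = 16.51 wt% Mg.
1.34% − 16.51% gives a difference of -15.17 percentage points.

-15.17 percentage points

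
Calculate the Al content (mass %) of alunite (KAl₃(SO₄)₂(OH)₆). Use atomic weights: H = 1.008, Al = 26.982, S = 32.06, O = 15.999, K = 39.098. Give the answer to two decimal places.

19.54 mass %

Formula mass = 1·39.098 + 3·26.982 + 2·32.06 + 14·15.999 + 6·1.008 = 414.198 g/mol, of which 80.946 g is Al.
So Al makes up 80.946/414.198 = 0.1954 of the mass, i.e. 19.54%.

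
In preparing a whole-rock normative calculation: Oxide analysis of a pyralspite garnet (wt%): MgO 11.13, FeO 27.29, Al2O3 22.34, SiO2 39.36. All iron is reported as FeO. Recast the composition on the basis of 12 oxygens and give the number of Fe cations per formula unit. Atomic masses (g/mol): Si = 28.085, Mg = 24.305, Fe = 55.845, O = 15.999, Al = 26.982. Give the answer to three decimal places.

MgO: 11.13/40.304 = 0.27615 mol → 0.27615 mol Mg, 0.27615 mol O.
FeO: 27.29/71.844 = 0.37985 mol → 0.37985 mol Fe, 0.37985 mol O.
Al2O3: 22.34/101.961 = 0.21910 mol → 0.43820 mol Al, 0.65730 mol O.
SiO2: 39.36/60.083 = 0.65509 mol → 0.65509 mol Si, 1.31018 mol O.
Total oxygen = 2.62348 mol. Normalization factor = 12/2.62348 = 4.57408.
Fe per 12 O = 0.37985 × 4.57408 = 1.737.

1.737 Fe apfu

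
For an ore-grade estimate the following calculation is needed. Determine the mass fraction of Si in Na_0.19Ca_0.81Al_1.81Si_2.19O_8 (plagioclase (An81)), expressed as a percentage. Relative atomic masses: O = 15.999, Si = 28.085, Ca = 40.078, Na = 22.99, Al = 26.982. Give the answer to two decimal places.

22.35 weight percent

Molar mass of Na_0.19Ca_0.81Al_1.81Si_2.19O_8: 0.19·22.99 + 0.81·40.078 + 1.81·26.982 + 2.19·28.085 + 8·15.999 = 275.167 g/mol.
Mass of Si per formula unit: 2.19 × 28.085 = 61.506 g.
Weight fraction Si = 61.506 / 275.167 = 0.2235.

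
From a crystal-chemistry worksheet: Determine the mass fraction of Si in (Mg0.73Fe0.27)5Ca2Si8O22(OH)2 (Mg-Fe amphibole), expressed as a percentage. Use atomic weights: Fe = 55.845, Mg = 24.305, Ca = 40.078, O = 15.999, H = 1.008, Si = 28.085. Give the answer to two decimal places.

26.28 wt%

M((Mg0.73Fe0.27)5Ca2Si8O22(OH)2) = 854.932 g/mol.
Si contributes 8 × 28.085 = 224.680 g per mole.
224.680/854.932 = 0.2628 → 26.28%.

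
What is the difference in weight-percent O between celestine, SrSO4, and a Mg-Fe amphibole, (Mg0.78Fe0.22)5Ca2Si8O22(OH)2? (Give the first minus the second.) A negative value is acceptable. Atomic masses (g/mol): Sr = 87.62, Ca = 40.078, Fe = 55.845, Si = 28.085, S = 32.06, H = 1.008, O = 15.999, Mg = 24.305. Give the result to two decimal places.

First mineral: 63.996 g O in 183.676 g formula = 34.84 wt% O.
Second mineral: 383.976 g O in 847.047 g formula = 45.33 wt% O.
34.84% − 45.33% gives a difference of -10.49 percentage points.

-10.49 percentage points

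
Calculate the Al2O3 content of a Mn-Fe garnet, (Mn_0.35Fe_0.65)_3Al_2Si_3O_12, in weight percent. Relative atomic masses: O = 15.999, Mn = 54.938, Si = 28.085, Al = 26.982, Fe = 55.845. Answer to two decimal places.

20.52 wt%

Molar mass of (Mn_0.35Fe_0.65)_3Al_2Si_3O_12 = 1.05×54.938 + 1.95×55.845 + 2×26.982 + 3×28.085 + 12×15.999 = 496.790 g/mol.
Each formula unit contains 2 Al, equivalent to 2/2 = 1.0000 mol Al2O3.
M(Al2O3) = 2×26.982 + 3×15.999 = 101.961 g/mol.
Mass of Al2O3 per formula unit = 1.0000 × 101.961 = 101.961 g.
Al2O3 wt% = 101.961 / 496.790 × 100 = 20.52%.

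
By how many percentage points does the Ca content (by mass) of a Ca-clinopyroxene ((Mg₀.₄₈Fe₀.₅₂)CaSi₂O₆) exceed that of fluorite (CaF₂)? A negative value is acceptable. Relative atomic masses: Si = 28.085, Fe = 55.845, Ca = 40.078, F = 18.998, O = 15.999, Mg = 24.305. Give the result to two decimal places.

-34.13 percentage points

M((Mg₀.₄₈Fe₀.₅₂)CaSi₂O₆) = 232.948 g/mol, so wt% Ca = 40.078/232.948 × 100 = 17.20%.
M(CaF₂) = 78.074 g/mol, so wt% Ca = 40.078/78.074 × 100 = 51.33%.
17.20 − 51.33 = -34.13 pp.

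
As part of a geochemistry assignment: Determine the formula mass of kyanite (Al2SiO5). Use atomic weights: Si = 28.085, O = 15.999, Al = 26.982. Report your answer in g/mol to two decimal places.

162.04 g/mol

M = 2·26.982 + 1·28.085 + 5·15.999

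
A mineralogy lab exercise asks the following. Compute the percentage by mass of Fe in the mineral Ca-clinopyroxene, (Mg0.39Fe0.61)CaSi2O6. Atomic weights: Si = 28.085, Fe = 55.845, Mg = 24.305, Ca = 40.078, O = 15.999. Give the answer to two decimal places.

Molar mass of (Mg0.39Fe0.61)CaSi2O6: 0.39×24.305 + 0.61×55.845 + 1×40.078 + 2×28.085 + 6×15.999 = 235.786 g/mol.
Mass of Fe per formula unit: 0.61 × 55.845 = 34.065 g.
Weight fraction Fe = 34.065 / 235.786 = 0.1445.

14.45 mass %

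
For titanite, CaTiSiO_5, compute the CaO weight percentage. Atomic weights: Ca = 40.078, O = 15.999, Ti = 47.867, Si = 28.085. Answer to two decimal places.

Molar mass of CaTiSiO_5 = 1*40.078 + 1*47.867 + 1*28.085 + 5*15.999 = 196.025 g/mol.
Each formula unit contains 1 Ca, equivalent to 1/1 = 1.0000 mol CaO.
M(CaO) = 1×40.078 + 1×15.999 = 56.077 g/mol.
Mass of CaO per formula unit = 1.0000 × 56.077 = 56.077 g.
CaO wt% = 56.077 / 196.025 × 100 = 28.61%.

28.61 wt%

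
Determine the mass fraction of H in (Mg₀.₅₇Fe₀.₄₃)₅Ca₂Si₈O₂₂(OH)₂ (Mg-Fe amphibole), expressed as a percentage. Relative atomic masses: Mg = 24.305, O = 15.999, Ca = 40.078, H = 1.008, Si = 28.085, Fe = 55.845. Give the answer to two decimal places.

0.23 mass %

M((Mg₀.₅₇Fe₀.₄₃)₅Ca₂Si₈O₂₂(OH)₂) = 880.164 g/mol.
H contributes 2 × 1.008 = 2.016 g per mole.
2.016/880.164 = 0.0023 → 0.23%.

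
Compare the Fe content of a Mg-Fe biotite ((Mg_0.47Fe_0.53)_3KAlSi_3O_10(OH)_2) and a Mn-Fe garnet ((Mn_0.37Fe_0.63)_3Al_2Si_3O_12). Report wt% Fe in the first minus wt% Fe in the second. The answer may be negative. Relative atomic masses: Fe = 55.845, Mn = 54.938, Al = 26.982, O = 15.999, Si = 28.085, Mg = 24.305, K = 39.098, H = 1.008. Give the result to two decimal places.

Fe in (Mg_0.47Fe_0.53)_3KAlSi_3O_10(OH)_2: molar mass 467.403 g/mol; 1.59×55.845 = 88.794 g → 19.00 wt%.
Fe in (Mn_0.37Fe_0.63)_3Al_2Si_3O_12: molar mass 496.735 g/mol; 1.89×55.845 = 105.547 g → 21.25 wt%.
Difference = 19.00 − 21.25 = -2.25 percentage points.

-2.25 percentage points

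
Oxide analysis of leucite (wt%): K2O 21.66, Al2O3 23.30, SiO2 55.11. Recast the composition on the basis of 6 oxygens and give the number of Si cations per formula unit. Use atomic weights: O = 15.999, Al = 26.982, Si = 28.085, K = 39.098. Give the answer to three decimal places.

2.001 Si apfu

21.66 wt% K2O ÷ 94.195 g/mol = 0.22995 mol, giving 0.45990 K and 0.22995 O.
23.30 wt% Al2O3 ÷ 101.961 g/mol = 0.22852 mol, giving 0.45704 Al and 0.68556 O.
55.11 wt% SiO2 ÷ 60.083 g/mol = 0.91723 mol, giving 0.91723 Si and 1.83446 O.
Oxygen sums to 2.74997; scaling by 6/2.74997 = 2.18184 puts the formula on 6 O.
Si: 0.91723 × 2.18184 = 2.001 atoms per formula unit.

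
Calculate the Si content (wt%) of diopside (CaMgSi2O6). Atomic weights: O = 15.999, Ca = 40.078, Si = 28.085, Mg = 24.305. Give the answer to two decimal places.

Molar mass of CaMgSi2O6: 1·40.078 + 1·24.305 + 2·28.085 + 6·15.999 = 216.547 g/mol.
Mass of Si per formula unit: 2 × 28.085 = 56.170 g.
Weight fraction Si = 56.170 / 216.547 = 0.2594.

25.94 wt%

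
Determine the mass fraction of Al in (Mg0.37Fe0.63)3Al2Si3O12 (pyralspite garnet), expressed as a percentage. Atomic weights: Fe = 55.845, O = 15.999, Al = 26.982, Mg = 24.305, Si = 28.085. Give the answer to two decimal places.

Molar mass of (Mg0.37Fe0.63)3Al2Si3O12: 1.11·24.305 + 1.89·55.845 + 2·26.982 + 3·28.085 + 12·15.999 = 462.733 g/mol.
Mass of Al per formula unit: 2 × 26.982 = 53.964 g.
Weight fraction Al = 53.964 / 462.733 = 0.1166.

11.66 wt%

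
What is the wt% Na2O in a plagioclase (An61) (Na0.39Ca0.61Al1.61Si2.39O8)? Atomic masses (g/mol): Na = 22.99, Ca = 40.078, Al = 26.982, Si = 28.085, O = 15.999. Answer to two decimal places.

M(Na0.39Ca0.61Al1.61Si2.39O8) = 271.970 g/mol; M(Na2O) = 61.979 g/mol.
Moles Na2O per formula unit = 0.39 Na ÷ 2 = 0.1950.
Na2O fraction = (0.1950 × 61.979) / 271.970 = 12.086/271.970 = 0.0444.

4.44 wt%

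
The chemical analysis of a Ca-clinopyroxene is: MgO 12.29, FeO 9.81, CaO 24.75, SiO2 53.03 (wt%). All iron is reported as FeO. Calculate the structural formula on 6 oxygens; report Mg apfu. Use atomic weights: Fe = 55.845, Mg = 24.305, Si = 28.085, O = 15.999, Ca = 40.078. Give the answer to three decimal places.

0.691 Mg apfu

MgO: 12.29/40.304 = 0.30493 mol → 0.30493 mol Mg, 0.30493 mol O.
FeO: 9.81/71.844 = 0.13655 mol → 0.13655 mol Fe, 0.13655 mol O.
CaO: 24.75/56.077 = 0.44136 mol → 0.44136 mol Ca, 0.44136 mol O.
SiO2: 53.03/60.083 = 0.88261 mol → 0.88261 mol Si, 1.76522 mol O.
Total oxygen = 2.64806 mol. Normalization factor = 6/2.64806 = 2.26581.
Mg per 6 O = 0.30493 × 2.26581 = 0.691.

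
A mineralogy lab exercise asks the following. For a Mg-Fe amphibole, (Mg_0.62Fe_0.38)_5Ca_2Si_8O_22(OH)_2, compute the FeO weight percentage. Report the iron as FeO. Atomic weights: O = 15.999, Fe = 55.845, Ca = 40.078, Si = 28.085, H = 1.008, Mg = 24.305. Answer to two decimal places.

15.65 wt%

Formula mass = 872.279 g/mol.
1.90 Fe → 1.9000 mol FeO per formula unit; M(FeO) = 71.844, so FeO mass = 136.504 g.
136.504/872.279 × 100 = 15.65 wt%.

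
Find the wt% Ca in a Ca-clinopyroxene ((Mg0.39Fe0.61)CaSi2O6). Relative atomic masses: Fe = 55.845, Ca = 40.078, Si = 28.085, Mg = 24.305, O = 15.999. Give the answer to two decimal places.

17.00 weight percent

Molar mass of (Mg0.39Fe0.61)CaSi2O6: 0.39×24.305 + 0.61×55.845 + 1×40.078 + 2×28.085 + 6×15.999 = 235.786 g/mol.
Mass of Ca per formula unit: 1 × 40.078 = 40.078 g.
Weight fraction Ca = 40.078 / 235.786 = 0.1700.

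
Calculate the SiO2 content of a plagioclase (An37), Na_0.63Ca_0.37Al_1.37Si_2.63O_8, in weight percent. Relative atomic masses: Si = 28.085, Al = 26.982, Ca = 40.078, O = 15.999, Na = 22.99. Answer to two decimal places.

58.93 wt%

Formula mass = 268.133 g/mol.
2.63 Si → 2.6300 mol SiO2 per formula unit; M(SiO2) = 60.083, so SiO2 mass = 158.018 g.
158.018/268.133 × 100 = 58.93 wt%.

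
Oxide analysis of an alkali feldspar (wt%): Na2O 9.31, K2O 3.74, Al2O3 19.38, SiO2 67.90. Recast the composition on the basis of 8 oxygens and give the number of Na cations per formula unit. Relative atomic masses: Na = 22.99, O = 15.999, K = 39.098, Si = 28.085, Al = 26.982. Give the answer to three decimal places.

0.796 Na apfu

Na2O (M=61.979): mol = 0.15021; Na = 0.30042, O = 0.15021.
K2O (M=94.195): mol = 0.03970; K = 0.07940, O = 0.03970.
Al2O3 (M=101.961): mol = 0.19007; Al = 0.38014, O = 0.57021.
SiO2 (M=60.083): mol = 1.13010; Si = 1.13010, O = 2.26020.
ΣO = 3.02032; factor = 8/ΣO = 2.64873.
Na apfu = 0.30042 × 2.64873 = 0.796.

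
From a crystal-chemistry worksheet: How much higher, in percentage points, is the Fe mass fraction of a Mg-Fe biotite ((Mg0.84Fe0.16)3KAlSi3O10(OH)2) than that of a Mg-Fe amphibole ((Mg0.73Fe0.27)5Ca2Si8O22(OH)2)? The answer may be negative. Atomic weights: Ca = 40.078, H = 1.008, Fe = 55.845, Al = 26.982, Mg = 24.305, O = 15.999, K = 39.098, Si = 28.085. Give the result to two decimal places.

-2.62 percentage points

First mineral: 26.806 g Fe in 432.393 g formula = 6.20 wt% Fe.
Second mineral: 75.391 g Fe in 854.932 g formula = 8.82 wt% Fe.
6.20% − 8.82% gives a difference of -2.62 percentage points.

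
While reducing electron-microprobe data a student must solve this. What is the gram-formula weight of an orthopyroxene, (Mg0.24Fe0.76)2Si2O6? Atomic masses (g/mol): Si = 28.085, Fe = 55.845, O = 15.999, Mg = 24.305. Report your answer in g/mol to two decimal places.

Mg: 0.48 × 24.305 = 11.6664
Fe: 1.52 × 55.845 = 84.8844
Si: 2 × 28.085 = 56.1700
O: 6 × 15.999 = 95.9940
Summing the contributions gives the formula mass.

248.71 g/mol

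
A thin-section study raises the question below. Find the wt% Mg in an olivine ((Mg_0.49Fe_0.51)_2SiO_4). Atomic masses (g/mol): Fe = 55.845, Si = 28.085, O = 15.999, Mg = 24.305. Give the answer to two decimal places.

Molar mass of (Mg_0.49Fe_0.51)_2SiO_4: 0.98×24.305 + 1.02×55.845 + 1×28.085 + 4×15.999 = 172.862 g/mol.
Mass of Mg per formula unit: 0.98 × 24.305 = 23.819 g.
Weight fraction Mg = 23.819 / 172.862 = 0.1378.

13.78 wt%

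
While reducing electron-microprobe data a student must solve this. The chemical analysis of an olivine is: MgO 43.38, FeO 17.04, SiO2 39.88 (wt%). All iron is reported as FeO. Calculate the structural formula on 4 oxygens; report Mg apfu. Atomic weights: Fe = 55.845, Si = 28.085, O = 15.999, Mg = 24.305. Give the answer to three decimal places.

1.630 Mg apfu

MgO: 43.38/40.304 = 1.07632 mol → 1.07632 mol Mg, 1.07632 mol O.
FeO: 17.04/71.844 = 0.23718 mol → 0.23718 mol Fe, 0.23718 mol O.
SiO2: 39.88/60.083 = 0.66375 mol → 0.66375 mol Si, 1.32750 mol O.
Total oxygen = 2.64100 mol. Normalization factor = 4/2.64100 = 1.51458.
Mg per 4 O = 1.07632 × 1.51458 = 1.630.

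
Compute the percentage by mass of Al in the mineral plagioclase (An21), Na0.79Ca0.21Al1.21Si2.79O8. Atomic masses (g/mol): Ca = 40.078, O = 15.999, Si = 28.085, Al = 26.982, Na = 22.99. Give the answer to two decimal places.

Molar mass of Na0.79Ca0.21Al1.21Si2.79O8: 0.79×22.99 + 0.21×40.078 + 1.21×26.982 + 2.79×28.085 + 8×15.999 = 265.576 g/mol.
Mass of Al per formula unit: 1.21 × 26.982 = 32.648 g.
Weight fraction Al = 32.648 / 265.576 = 0.1229.

12.29 wt%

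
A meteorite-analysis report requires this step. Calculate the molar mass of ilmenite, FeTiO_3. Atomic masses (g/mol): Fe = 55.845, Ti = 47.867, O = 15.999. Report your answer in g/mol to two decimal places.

151.71 g/mol

Fe: 1 × 55.845 = 55.8450
Ti: 1 × 47.867 = 47.8670
O: 3 × 15.999 = 47.9970
Summing the contributions gives the formula mass.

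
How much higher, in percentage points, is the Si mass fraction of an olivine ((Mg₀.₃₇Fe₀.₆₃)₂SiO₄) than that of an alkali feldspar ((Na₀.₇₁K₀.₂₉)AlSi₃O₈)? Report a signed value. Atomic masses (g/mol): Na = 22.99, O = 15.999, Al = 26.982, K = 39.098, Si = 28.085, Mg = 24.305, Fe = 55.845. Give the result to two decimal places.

-16.00 percentage points

First mineral: 28.085 g Si in 180.431 g formula = 15.57 wt% Si.
Second mineral: 84.255 g Si in 266.890 g formula = 31.57 wt% Si.
15.57% − 31.57% gives a difference of -16.00 percentage points.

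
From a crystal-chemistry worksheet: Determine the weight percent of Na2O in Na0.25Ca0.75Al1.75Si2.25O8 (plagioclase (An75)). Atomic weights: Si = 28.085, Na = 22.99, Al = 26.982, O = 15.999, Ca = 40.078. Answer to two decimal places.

Formula mass = 274.208 g/mol.
0.25 Na → 0.1250 mol Na2O per formula unit; M(Na2O) = 61.979, so Na2O mass = 7.747 g.
7.747/274.208 × 100 = 2.83 wt%.

2.83 wt%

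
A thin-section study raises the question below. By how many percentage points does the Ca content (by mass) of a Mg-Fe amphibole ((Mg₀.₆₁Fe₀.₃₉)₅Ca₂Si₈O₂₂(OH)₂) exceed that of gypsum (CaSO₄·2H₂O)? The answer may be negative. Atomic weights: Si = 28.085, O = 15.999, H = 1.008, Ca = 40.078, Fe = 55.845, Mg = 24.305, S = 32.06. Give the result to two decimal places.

First mineral: 80.156 g Ca in 873.856 g formula = 9.17 wt% Ca.
Second mineral: 40.078 g Ca in 172.164 g formula = 23.28 wt% Ca.
9.17% − 23.28% gives a difference of -14.11 percentage points.

-14.11 percentage points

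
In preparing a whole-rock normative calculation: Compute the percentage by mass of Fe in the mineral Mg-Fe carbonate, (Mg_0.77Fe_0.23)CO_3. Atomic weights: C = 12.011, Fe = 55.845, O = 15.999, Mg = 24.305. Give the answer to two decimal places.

Molar mass of (Mg_0.77Fe_0.23)CO_3: 0.77*24.305 + 0.23*55.845 + 1*12.011 + 3*15.999 = 91.567 g/mol.
Mass of Fe per formula unit: 0.23 × 55.845 = 12.844 g.
Weight fraction Fe = 12.844 / 91.567 = 0.1403.

14.03 mass %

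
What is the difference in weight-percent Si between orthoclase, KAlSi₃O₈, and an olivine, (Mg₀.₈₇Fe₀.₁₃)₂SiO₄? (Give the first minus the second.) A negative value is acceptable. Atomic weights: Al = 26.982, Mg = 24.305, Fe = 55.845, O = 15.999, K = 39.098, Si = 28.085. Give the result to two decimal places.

First mineral: 84.255 g Si in 278.327 g formula = 30.27 wt% Si.
Second mineral: 28.085 g Si in 148.891 g formula = 18.86 wt% Si.
30.27% − 18.86% gives a difference of 11.41 percentage points.

11.41 percentage points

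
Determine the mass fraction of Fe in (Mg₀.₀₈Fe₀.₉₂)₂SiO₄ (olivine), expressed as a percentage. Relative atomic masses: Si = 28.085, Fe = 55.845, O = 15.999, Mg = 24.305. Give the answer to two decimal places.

M((Mg₀.₀₈Fe₀.₉₂)₂SiO₄) = 198.725 g/mol.
Fe contributes 1.84 × 55.845 = 102.755 g per mole.
102.755/198.725 = 0.5171 → 51.71%.

51.71 mass %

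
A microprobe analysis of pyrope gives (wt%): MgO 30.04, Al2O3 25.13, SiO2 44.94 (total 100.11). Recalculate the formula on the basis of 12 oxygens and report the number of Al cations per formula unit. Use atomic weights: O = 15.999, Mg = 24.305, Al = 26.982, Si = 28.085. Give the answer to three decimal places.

1.985 Al apfu

MgO: 30.04/40.304 = 0.74534 mol → 0.74534 mol Mg, 0.74534 mol O.
Al2O3: 25.13/101.961 = 0.24647 mol → 0.49294 mol Al, 0.73941 mol O.
SiO2: 44.94/60.083 = 0.74797 mol → 0.74797 mol Si, 1.49594 mol O.
Total oxygen = 2.98069 mol. Normalization factor = 12/2.98069 = 4.02591.
Al per 12 O = 0.49294 × 4.02591 = 1.985.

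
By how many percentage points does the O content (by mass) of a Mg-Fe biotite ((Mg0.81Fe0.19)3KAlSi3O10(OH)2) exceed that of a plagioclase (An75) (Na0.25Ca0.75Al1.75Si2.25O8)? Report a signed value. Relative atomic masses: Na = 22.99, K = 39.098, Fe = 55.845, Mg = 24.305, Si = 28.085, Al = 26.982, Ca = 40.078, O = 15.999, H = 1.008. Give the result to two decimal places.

O in (Mg0.81Fe0.19)3KAlSi3O10(OH)2: molar mass 435.232 g/mol; 12×15.999 = 191.988 g → 44.11 wt%.
O in Na0.25Ca0.75Al1.75Si2.25O8: molar mass 274.208 g/mol; 8×15.999 = 127.992 g → 46.68 wt%.
Difference = 44.11 − 46.68 = -2.57 percentage points.

-2.57 percentage points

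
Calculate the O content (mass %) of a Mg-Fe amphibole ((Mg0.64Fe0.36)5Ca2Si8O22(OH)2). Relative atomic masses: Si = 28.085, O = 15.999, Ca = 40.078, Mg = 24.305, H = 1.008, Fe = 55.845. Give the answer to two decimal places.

M((Mg0.64Fe0.36)5Ca2Si8O22(OH)2) = 869.125 g/mol.
O contributes 24 × 15.999 = 383.976 g per mole.
383.976/869.125 = 0.4418 → 44.18%.

44.18 mass %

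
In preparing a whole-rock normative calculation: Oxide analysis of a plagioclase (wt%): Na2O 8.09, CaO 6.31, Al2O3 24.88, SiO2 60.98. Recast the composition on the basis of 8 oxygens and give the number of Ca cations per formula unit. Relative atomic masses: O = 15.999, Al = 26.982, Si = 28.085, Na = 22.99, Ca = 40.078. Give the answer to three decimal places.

Na2O: 8.09/61.979 = 0.13053 mol → 0.26106 mol Na, 0.13053 mol O.
CaO: 6.31/56.077 = 0.11252 mol → 0.11252 mol Ca, 0.11252 mol O.
Al2O3: 24.88/101.961 = 0.24401 mol → 0.48802 mol Al, 0.73203 mol O.
SiO2: 60.98/60.083 = 1.01493 mol → 1.01493 mol Si, 2.02986 mol O.
Total oxygen = 3.00494 mol. Normalization factor = 8/3.00494 = 2.66228.
Ca per 8 O = 0.11252 × 2.66228 = 0.300.

0.300 Ca apfu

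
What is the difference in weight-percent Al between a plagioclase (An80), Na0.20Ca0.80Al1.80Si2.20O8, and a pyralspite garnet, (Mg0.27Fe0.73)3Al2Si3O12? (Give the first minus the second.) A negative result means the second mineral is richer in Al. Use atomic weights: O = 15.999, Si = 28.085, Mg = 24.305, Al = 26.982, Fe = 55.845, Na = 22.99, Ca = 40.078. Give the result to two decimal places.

First mineral: 48.568 g Al in 275.007 g formula = 17.66 wt% Al.
Second mineral: 53.964 g Al in 472.195 g formula = 11.43 wt% Al.
17.66% − 11.43% gives a difference of 6.23 percentage points.

6.23 percentage points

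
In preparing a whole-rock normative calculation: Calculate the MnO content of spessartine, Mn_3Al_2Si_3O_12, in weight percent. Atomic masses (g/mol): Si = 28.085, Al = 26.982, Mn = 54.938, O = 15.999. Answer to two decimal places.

42.99 wt%

Molar mass of Mn_3Al_2Si_3O_12 = 3*54.938 + 2*26.982 + 3*28.085 + 12*15.999 = 495.021 g/mol.
Each formula unit contains 3 Mn, equivalent to 3/1 = 3.0000 mol MnO.
M(MnO) = 1×54.938 + 1×15.999 = 70.937 g/mol.
Mass of MnO per formula unit = 3.0000 × 70.937 = 212.811 g.
MnO wt% = 212.811 / 495.021 × 100 = 42.99%.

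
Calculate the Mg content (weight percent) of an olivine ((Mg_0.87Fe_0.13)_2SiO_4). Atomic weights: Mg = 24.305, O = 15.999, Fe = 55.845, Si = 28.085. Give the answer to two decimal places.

Molar mass of (Mg_0.87Fe_0.13)_2SiO_4: 1.74×24.305 + 0.26×55.845 + 1×28.085 + 4×15.999 = 148.891 g/mol.
Mass of Mg per formula unit: 1.74 × 24.305 = 42.291 g.
Weight fraction Mg = 42.291 / 148.891 = 0.2840.

28.40 weight percent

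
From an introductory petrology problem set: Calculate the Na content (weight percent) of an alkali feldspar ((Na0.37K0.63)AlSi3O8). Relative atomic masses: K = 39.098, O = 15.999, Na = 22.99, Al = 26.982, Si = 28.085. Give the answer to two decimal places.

3.12 weight percent

Molar mass of (Na0.37K0.63)AlSi3O8: 0.37*22.99 + 0.63*39.098 + 1*26.982 + 3*28.085 + 8*15.999 = 272.367 g/mol.
Mass of Na per formula unit: 0.37 × 22.99 = 8.506 g.
Weight fraction Na = 8.506 / 272.367 = 0.0312.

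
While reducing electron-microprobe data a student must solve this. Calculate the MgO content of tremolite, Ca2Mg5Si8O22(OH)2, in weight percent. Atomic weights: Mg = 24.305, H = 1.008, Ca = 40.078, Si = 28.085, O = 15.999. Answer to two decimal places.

M(Ca2Mg5Si8O22(OH)2) = 812.353 g/mol; M(MgO) = 40.304 g/mol.
Moles MgO per formula unit = 5 Mg ÷ 1 = 5.0000.
MgO fraction = (5.0000 × 40.304) / 812.353 = 201.520/812.353 = 0.2481.

24.81 wt%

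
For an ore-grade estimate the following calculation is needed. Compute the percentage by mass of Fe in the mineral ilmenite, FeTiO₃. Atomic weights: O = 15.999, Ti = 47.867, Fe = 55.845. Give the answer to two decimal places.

36.81 weight percent

M(FeTiO₃) = 151.709 g/mol.
Fe contributes 1 × 55.845 = 55.845 g per mole.
55.845/151.709 = 0.3681 → 36.81%.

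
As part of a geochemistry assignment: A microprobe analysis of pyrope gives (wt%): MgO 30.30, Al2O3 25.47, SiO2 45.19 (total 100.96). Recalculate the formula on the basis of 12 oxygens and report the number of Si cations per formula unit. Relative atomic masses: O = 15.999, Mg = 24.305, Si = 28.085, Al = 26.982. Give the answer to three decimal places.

3.003 Si apfu

MgO: 30.30/40.304 = 0.75179 mol → 0.75179 mol Mg, 0.75179 mol O.
Al2O3: 25.47/101.961 = 0.24980 mol → 0.49960 mol Al, 0.74940 mol O.
SiO2: 45.19/60.083 = 0.75213 mol → 0.75213 mol Si, 1.50426 mol O.
Total oxygen = 3.00545 mol. Normalization factor = 12/3.00545 = 3.99275.
Si per 12 O = 0.75213 × 3.99275 = 3.003.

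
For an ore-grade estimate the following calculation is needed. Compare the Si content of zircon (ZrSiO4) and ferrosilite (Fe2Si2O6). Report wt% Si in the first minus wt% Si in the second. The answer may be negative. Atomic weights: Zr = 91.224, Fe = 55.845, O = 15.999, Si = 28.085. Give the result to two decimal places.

M(ZrSiO4) = 183.305 g/mol, so wt% Si = 28.085/183.305 × 100 = 15.32%.
M(Fe2Si2O6) = 263.854 g/mol, so wt% Si = 56.170/263.854 × 100 = 21.29%.
15.32 − 21.29 = -5.97 pp.

-5.97 percentage points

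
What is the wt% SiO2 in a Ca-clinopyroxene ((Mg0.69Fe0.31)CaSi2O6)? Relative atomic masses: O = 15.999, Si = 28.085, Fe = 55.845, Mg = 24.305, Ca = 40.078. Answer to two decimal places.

53.09 wt%

Formula mass = 226.324 g/mol.
2 Si → 2.0000 mol SiO2 per formula unit; M(SiO2) = 60.083, so SiO2 mass = 120.166 g.
120.166/226.324 × 100 = 53.09 wt%.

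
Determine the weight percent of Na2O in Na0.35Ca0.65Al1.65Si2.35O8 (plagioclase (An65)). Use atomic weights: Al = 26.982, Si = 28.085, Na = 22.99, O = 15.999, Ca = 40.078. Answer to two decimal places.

3.98 wt%

Formula mass = 272.609 g/mol.
0.35 Na → 0.1750 mol Na2O per formula unit; M(Na2O) = 61.979, so Na2O mass = 10.846 g.
10.846/272.609 × 100 = 3.98 wt%.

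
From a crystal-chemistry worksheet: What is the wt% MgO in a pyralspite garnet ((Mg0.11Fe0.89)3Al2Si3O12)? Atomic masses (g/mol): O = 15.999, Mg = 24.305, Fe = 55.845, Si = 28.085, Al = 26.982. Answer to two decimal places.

2.73 wt%

M((Mg0.11Fe0.89)3Al2Si3O12) = 487.334 g/mol; M(MgO) = 40.304 g/mol.
Moles MgO per formula unit = 0.33 Mg ÷ 1 = 0.3300.
MgO fraction = (0.3300 × 40.304) / 487.334 = 13.300/487.334 = 0.0273.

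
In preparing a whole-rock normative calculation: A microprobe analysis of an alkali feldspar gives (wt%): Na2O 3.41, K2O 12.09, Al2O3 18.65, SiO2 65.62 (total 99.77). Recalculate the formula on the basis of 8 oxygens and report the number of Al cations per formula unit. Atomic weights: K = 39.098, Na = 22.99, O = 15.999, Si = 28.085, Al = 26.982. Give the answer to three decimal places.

3.41 wt% Na2O ÷ 61.979 g/mol = 0.05502 mol, giving 0.11004 Na and 0.05502 O.
12.09 wt% K2O ÷ 94.195 g/mol = 0.12835 mol, giving 0.25670 K and 0.12835 O.
18.65 wt% Al2O3 ÷ 101.961 g/mol = 0.18291 mol, giving 0.36582 Al and 0.54873 O.
65.62 wt% SiO2 ÷ 60.083 g/mol = 1.09216 mol, giving 1.09216 Si and 2.18432 O.
Oxygen sums to 2.91642; scaling by 8/2.91642 = 2.74309 puts the formula on 8 O.
Al: 0.36582 × 2.74309 = 1.003 atoms per formula unit.

1.003 Al apfu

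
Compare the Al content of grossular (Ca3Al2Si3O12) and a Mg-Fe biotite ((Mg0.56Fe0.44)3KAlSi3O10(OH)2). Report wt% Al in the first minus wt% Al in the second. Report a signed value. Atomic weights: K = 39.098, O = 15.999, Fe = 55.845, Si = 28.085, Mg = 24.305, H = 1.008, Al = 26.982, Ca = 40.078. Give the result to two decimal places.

6.10 percentage points

Al in Ca3Al2Si3O12: molar mass 450.441 g/mol; 2×26.982 = 53.964 g → 11.98 wt%.
Al in (Mg0.56Fe0.44)3KAlSi3O10(OH)2: molar mass 458.887 g/mol; 1×26.982 = 26.982 g → 5.88 wt%.
Difference = 11.98 − 5.88 = 6.10 percentage points.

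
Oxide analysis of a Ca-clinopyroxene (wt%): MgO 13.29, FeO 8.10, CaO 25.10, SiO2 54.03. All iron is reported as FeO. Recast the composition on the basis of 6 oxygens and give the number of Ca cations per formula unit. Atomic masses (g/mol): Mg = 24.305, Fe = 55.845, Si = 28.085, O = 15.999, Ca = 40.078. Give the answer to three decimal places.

MgO: 13.29/40.304 = 0.32974 mol → 0.32974 mol Mg, 0.32974 mol O.
FeO: 8.10/71.844 = 0.11274 mol → 0.11274 mol Fe, 0.11274 mol O.
CaO: 25.10/56.077 = 0.44760 mol → 0.44760 mol Ca, 0.44760 mol O.
SiO2: 54.03/60.083 = 0.89926 mol → 0.89926 mol Si, 1.79852 mol O.
Total oxygen = 2.68860 mol. Normalization factor = 6/2.68860 = 2.23164.
Ca per 6 O = 0.44760 × 2.23164 = 0.999.

0.999 Ca apfu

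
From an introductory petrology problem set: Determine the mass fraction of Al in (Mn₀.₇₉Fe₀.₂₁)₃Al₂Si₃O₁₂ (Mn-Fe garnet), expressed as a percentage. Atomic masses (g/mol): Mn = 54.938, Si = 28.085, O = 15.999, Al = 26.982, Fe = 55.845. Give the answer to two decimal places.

M((Mn₀.₇₉Fe₀.₂₁)₃Al₂Si₃O₁₂) = 495.592 g/mol.
Al contributes 2 × 26.982 = 53.964 g per mole.
53.964/495.592 = 0.1089 → 10.89%.

10.89 mass %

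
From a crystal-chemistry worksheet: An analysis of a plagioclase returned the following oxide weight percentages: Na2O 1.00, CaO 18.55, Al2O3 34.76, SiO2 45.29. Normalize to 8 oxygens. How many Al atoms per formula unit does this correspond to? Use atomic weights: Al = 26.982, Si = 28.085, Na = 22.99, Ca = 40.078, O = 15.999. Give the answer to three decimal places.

Na2O: 1.00/61.979 = 0.01613 mol → 0.03226 mol Na, 0.01613 mol O.
CaO: 18.55/56.077 = 0.33080 mol → 0.33080 mol Ca, 0.33080 mol O.
Al2O3: 34.76/101.961 = 0.34091 mol → 0.68182 mol Al, 1.02273 mol O.
SiO2: 45.29/60.083 = 0.75379 mol → 0.75379 mol Si, 1.50758 mol O.
Total oxygen = 2.87724 mol. Normalization factor = 8/2.87724 = 2.78044.
Al per 8 O = 0.68182 × 2.78044 = 1.896.

1.896 Al apfu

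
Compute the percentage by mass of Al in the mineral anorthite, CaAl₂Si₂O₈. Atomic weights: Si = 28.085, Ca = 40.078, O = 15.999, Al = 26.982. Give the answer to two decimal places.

Molar mass of CaAl₂Si₂O₈: 1*40.078 + 2*26.982 + 2*28.085 + 8*15.999 = 278.204 g/mol.
Mass of Al per formula unit: 2 × 26.982 = 53.964 g.
Weight fraction Al = 53.964 / 278.204 = 0.1940.

19.40 mass %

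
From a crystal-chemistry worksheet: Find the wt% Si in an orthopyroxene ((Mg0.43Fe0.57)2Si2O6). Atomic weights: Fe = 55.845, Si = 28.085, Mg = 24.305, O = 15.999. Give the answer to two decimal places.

23.73 wt%

M((Mg0.43Fe0.57)2Si2O6) = 236.730 g/mol.
Si contributes 2 × 28.085 = 56.170 g per mole.
56.170/236.730 = 0.2373 → 23.73%.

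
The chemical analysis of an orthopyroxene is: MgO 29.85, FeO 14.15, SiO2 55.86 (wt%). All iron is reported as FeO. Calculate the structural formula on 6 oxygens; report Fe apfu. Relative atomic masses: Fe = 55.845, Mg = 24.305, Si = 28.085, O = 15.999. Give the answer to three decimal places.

0.422 Fe apfu

29.85 wt% MgO ÷ 40.304 g/mol = 0.74062 mol, giving 0.74062 Mg and 0.74062 O.
14.15 wt% FeO ÷ 71.844 g/mol = 0.19695 mol, giving 0.19695 Fe and 0.19695 O.
55.86 wt% SiO2 ÷ 60.083 g/mol = 0.92971 mol, giving 0.92971 Si and 1.85942 O.
Oxygen sums to 2.79699; scaling by 6/2.79699 = 2.14516 puts the formula on 6 O.
Fe: 0.19695 × 2.14516 = 0.422 atoms per formula unit.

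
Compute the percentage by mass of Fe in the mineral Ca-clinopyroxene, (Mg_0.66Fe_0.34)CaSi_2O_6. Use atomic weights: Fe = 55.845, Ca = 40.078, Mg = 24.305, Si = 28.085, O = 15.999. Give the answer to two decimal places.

Formula mass = 0.66×24.305 + 0.34×55.845 + 1×40.078 + 2×28.085 + 6×15.999 = 227.271 g/mol, of which 18.987 g is Fe.
So Fe makes up 18.987/227.271 = 0.0835 of the mass, i.e. 8.35%.

8.35 weight percent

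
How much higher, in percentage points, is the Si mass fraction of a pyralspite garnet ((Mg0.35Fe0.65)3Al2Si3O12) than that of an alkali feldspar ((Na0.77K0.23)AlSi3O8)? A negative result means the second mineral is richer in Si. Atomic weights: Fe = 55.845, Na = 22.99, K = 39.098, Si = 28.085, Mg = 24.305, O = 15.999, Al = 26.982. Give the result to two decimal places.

Si in (Mg0.35Fe0.65)3Al2Si3O12: molar mass 464.625 g/mol; 3×28.085 = 84.255 g → 18.13 wt%.
Si in (Na0.77K0.23)AlSi3O8: molar mass 265.924 g/mol; 3×28.085 = 84.255 g → 31.68 wt%.
Difference = 18.13 − 31.68 = -13.55 percentage points.

-13.55 percentage points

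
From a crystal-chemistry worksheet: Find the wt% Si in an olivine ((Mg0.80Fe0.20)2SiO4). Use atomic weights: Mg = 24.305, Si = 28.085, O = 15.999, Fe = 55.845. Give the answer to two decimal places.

18.32 wt%

Formula mass = 1.60×24.305 + 0.40×55.845 + 1×28.085 + 4×15.999 = 153.307 g/mol, of which 28.085 g is Si.
So Si makes up 28.085/153.307 = 0.1832 of the mass, i.e. 18.32%.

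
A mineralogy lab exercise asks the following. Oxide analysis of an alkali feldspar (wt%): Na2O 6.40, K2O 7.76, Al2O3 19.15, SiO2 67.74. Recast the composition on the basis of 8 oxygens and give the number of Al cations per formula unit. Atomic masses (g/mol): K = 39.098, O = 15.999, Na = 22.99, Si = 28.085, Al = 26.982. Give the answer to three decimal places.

Na2O (M=61.979): mol = 0.10326; Na = 0.20652, O = 0.10326.
K2O (M=94.195): mol = 0.08238; K = 0.16476, O = 0.08238.
Al2O3 (M=101.961): mol = 0.18782; Al = 0.37564, O = 0.56346.
SiO2 (M=60.083): mol = 1.12744; Si = 1.12744, O = 2.25488.
ΣO = 3.00398; factor = 8/ΣO = 2.66313.
Al apfu = 0.37564 × 2.66313 = 1.000.

1.000 Al apfu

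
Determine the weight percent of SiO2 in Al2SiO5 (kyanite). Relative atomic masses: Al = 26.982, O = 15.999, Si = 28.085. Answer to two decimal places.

37.08 wt%

Molar mass of Al2SiO5 = 2*26.982 + 1*28.085 + 5*15.999 = 162.044 g/mol.
Each formula unit contains 1 Si, equivalent to 1/1 = 1.0000 mol SiO2.
M(SiO2) = 1×28.085 + 2×15.999 = 60.083 g/mol.
Mass of SiO2 per formula unit = 1.0000 × 60.083 = 60.083 g.
SiO2 wt% = 60.083 / 162.044 × 100 = 37.08%.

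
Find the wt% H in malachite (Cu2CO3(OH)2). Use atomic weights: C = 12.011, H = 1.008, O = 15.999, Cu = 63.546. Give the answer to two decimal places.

0.91 wt%

M(Cu2CO3(OH)2) = 221.114 g/mol.
H contributes 2 × 1.008 = 2.016 g per mole.
2.016/221.114 = 0.0091 → 0.91%.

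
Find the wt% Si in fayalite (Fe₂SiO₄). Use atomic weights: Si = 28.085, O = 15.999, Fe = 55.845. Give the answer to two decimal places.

13.78 mass %

M(Fe₂SiO₄) = 203.771 g/mol.
Si contributes 1 × 28.085 = 28.085 g per mole.
28.085/203.771 = 0.1378 → 13.78%.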